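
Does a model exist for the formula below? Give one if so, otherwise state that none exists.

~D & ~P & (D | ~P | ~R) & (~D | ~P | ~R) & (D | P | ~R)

Unit clause (~D) forces D = False.
Unit clause (~P) forces P = False.
In (D | P | ~R) only ~R is left, so R = False.
Check each clause:
  (~D): ~D holds.
  (~P): ~P holds.
  (D | ~P | ~R): ~P holds.
  (~D | ~P | ~R): ~D holds.
  (D | P | ~R): ~R holds.
All clauses satisfied.

D=F, R=F, P=F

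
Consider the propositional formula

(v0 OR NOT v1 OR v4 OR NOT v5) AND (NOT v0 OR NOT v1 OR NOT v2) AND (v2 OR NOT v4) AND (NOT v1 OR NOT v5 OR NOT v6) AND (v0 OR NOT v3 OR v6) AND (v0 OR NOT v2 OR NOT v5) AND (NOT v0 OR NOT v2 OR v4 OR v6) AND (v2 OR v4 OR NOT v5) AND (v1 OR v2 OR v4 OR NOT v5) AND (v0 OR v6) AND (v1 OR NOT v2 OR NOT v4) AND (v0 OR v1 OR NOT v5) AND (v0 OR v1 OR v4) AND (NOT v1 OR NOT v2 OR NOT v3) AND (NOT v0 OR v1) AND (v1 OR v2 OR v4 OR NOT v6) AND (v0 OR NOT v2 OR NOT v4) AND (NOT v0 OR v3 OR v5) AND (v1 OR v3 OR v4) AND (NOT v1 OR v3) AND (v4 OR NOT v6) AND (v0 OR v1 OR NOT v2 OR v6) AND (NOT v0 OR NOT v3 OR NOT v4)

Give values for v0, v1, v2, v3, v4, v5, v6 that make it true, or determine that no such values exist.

Try v0 = False:
  (v0 OR v6) forces v6 = True.
  (v4 OR NOT v6) forces v4 = True.
  (v2 OR NOT v4) forces v2 = True.
  clause (v0 OR NOT v2 OR NOT v4) is falsified — backtrack.
So v0 = True.
  then (NOT v0 OR v1) forces v1 = True.
  then (NOT v1 OR v3) forces v3 = True.
  then (NOT v0 OR NOT v3 OR NOT v4) forces v4 = False.
  then (NOT v0 OR NOT v1 OR NOT v2) forces v2 = False.
  then (v2 OR v4 OR NOT v5) forces v5 = False.
  then (v4 OR NOT v6) forces v6 = False.
All clauses satisfied.

v0 = True; v1 = True; v2 = False; v3 = True; v4 = False; v5 = False; v6 = False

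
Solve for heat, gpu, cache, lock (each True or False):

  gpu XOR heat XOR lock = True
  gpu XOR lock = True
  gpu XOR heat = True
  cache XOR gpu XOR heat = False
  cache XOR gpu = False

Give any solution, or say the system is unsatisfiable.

heat: False, gpu: True, cache: True, lock: False

gpu XOR heat XOR lock = T XOR F XOR F = True ✓
gpu XOR lock = T XOR F = True ✓
gpu XOR heat = T XOR F = True ✓
cache XOR gpu XOR heat = T XOR T XOR F = False ✓
cache XOR gpu = T XOR T = False ✓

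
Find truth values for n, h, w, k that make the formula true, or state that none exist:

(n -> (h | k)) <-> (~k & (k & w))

n=T, h=F, w=F, k=F

  (n -> (h | k)) <-> (~k & (k & w)) = True
    n -> (h | k) = False
      h | k = False
    ~k & (k & w) = False
      ~k = True
      k & w = False
The formula evaluates to True.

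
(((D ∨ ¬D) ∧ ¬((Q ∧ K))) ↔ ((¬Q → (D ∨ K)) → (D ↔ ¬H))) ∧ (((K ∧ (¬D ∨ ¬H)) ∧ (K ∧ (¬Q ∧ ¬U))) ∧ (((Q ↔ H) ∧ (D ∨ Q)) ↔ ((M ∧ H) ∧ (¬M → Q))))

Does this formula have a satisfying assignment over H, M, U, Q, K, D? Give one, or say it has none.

H = True, M = False, U = False, Q = False, K = True, D = False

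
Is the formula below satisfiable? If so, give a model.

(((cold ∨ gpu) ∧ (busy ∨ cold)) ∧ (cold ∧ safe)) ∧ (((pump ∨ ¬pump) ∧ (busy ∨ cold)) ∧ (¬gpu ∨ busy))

busy = True, safe = True, cold = True, pump = False, gpu = True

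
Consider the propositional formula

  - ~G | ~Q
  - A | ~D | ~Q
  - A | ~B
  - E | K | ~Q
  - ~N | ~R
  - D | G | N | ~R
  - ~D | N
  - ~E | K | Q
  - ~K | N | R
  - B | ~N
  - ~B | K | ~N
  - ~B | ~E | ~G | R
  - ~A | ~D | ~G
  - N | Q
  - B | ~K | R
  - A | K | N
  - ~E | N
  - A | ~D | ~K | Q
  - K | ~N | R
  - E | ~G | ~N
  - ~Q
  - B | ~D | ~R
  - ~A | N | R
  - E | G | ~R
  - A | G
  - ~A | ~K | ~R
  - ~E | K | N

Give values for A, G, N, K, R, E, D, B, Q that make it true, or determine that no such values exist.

Unit clause (~Q) forces Q = False.
In (N | Q) only N is left, so N = True.
In (~N | ~R) only ~R is left, so R = False.
In (B | ~N) only B is left, so B = True.
In (~B | K | ~N) only K is left, so K = True.
In (A | ~B) only A is left, so A = True.
Try G = True:
  (~B | ~E | ~G | R) forces E = False.
  clause (E | ~G | ~N) is falsified — backtrack.
So G = False.
Set E = True.
Set D = True.
All clauses satisfied.

A = True, G = False, N = True, K = True, R = False, E = True, D = True, B = True, Q = False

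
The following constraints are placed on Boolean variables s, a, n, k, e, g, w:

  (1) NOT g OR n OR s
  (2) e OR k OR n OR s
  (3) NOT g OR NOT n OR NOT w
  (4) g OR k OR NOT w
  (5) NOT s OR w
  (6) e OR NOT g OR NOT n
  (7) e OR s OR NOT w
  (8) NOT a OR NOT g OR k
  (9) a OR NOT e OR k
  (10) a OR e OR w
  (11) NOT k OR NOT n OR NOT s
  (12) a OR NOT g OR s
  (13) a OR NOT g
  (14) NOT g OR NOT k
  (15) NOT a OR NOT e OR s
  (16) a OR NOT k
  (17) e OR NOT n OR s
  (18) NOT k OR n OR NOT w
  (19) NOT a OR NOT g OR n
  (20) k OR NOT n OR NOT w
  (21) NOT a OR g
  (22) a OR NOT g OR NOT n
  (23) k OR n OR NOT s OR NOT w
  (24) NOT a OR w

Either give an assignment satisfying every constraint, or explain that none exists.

Case a = True:
  (NOT a OR g) forces g = True.
  (NOT a OR NOT g OR k) forces k = True.
  Clause (NOT g OR NOT k) is falsified — contradiction.
Case a = False:
  (a OR NOT g) forces g = False.
  (a OR NOT k) forces k = False.
  (g OR k OR NOT w) forces w = False.
  (NOT s OR w) forces s = False.
  (a OR NOT e OR k) forces e = False.
  Clause (a OR e OR w) is falsified — contradiction.
Both cases fail, so the formula is unsatisfiable.

UNSATISFIABLE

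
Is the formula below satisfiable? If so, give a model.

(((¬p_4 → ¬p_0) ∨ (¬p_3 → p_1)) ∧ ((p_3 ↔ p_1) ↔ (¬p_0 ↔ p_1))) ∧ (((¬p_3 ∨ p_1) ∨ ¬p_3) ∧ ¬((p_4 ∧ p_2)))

p_0 = False, p_1 = True, p_2 = False, p_3 = True, p_4 = True

  ((¬p_4 → ¬p_0) ∨ (¬p_3 → p_1)) ∧ ((p_3 ↔ p_1) ↔ (¬p_0 ↔ p_1)) = True
    (¬p_4 → ¬p_0) ∨ (¬p_3 → p_1) = True
      ¬p_4 → ¬p_0 = True
        ¬p_4 = False
        ¬p_0 = True
      ¬p_3 → p_1 = True
        ¬p_3 = False
    (p_3 ↔ p_1) ↔ (¬p_0 ↔ p_1) = True
      p_3 ↔ p_1 = True
      ¬p_0 ↔ p_1 = True
        ¬p_0 = True
  ((¬p_3 ∨ p_1) ∨ ¬p_3) ∧ ¬((p_4 ∧ p_2)) = True
    (¬p_3 ∨ p_1) ∨ ¬p_3 = True
      ¬p_3 ∨ p_1 = True
        ¬p_3 = False
      ¬p_3 = False
    ¬((p_4 ∧ p_2)) = True
      p_4 ∧ p_2 = False
Both conjuncts True, so the formula holds.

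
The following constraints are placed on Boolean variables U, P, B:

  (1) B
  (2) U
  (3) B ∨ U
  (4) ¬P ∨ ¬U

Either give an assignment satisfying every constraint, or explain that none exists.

U = True, P = False, B = True

Unit clause (B) forces B = True.
Unit clause (U) forces U = True.
In (¬P ∨ ¬U) only ¬P is left, so P = False.
All clauses satisfied.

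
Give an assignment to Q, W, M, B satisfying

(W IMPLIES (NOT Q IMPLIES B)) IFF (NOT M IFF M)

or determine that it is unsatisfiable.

Q = False, W = True, M = True, B = False

  (W IMPLIES (NOT Q IMPLIES B)) IFF (NOT M IFF M) = True
    W IMPLIES (NOT Q IMPLIES B) = False
      NOT Q IMPLIES B = False
        NOT Q = True
    NOT M IFF M = False
      NOT M = False
The formula evaluates to True.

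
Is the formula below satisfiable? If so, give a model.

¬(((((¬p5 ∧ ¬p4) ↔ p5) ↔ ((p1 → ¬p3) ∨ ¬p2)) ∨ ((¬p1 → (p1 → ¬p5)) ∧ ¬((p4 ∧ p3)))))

p1=T, p2=T, p3=T, p4=T, p5=F

  ¬(((((¬p5 ∧ ¬p4) ↔ p5) ↔ ((p1 → ¬p3) ∨ ¬p2)) ∨ ((¬p1 → (p1 → ¬p5)) ∧ ¬((p4 ∧ p3))))) = True
    (((¬p5 ∧ ¬p4) ↔ p5) ↔ ((p1 → ¬p3) ∨ ¬p2)) ∨ ((¬p1 → (p1 → ¬p5)) ∧ ¬((p4 ∧ p3))) = False
      ((¬p5 ∧ ¬p4) ↔ p5) ↔ ((p1 → ¬p3) ∨ ¬p2) = False
        (¬p5 ∧ ¬p4) ↔ p5 = True
          ¬p5 ∧ ¬p4 = False
            ¬p5 = True
            ¬p4 = False
        (p1 → ¬p3) ∨ ¬p2 = False
          p1 → ¬p3 = False
            ¬p3 = False
          ¬p2 = False
      (¬p1 → (p1 → ¬p5)) ∧ ¬((p4 ∧ p3)) = False
        ¬p1 → (p1 → ¬p5) = True
          ¬p1 = False
          p1 → ¬p5 = True
            ¬p5 = True
        ¬((p4 ∧ p3)) = False
          p4 ∧ p3 = True
The formula evaluates to True.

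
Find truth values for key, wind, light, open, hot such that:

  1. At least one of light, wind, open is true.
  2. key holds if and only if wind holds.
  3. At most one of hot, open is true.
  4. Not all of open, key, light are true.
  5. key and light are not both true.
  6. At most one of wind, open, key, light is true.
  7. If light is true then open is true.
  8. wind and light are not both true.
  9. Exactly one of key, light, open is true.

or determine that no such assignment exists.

key = False; wind = False; light = False; open = True; hot = False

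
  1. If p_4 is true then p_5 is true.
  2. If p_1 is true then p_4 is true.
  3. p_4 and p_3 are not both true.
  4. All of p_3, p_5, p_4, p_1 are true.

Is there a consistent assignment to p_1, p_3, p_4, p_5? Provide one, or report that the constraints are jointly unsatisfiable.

Case p_3 = True:
  (3) with p_3=T forces p_4 = False.
  Constraint (4) is violated (p_4=F) — contradiction.
Case p_3 = False:
  Constraint (4) is violated (p_3=F) — contradiction.
Both cases fail — unsatisfiable.

Unsatisfiable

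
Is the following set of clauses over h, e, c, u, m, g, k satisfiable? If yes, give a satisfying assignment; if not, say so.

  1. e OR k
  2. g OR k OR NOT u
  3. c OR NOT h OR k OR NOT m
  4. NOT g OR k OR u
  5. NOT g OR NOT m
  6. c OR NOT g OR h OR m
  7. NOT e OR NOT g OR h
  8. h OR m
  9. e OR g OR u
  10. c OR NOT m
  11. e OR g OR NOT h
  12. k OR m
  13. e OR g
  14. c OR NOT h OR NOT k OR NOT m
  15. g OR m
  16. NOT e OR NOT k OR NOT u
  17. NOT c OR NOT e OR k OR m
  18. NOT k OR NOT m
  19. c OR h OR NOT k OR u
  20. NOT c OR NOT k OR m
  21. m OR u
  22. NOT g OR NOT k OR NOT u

h=T; e=T; c=T; u=F; m=T; g=F; k=F

Set h = True.
Set e = True.
Try c = False:
  (c OR NOT m) forces m = False.
  (k OR m) forces k = True.
  (g OR m) forces g = True.
  (NOT e OR NOT k OR NOT u) forces u = False.
  clause (m OR u) is falsified — backtrack.
So c = True.
Set u = False.
  then (m OR u) forces m = True.
  then (NOT g OR NOT m) forces g = False.
  then (NOT k OR NOT m) forces k = False.
All clauses satisfied.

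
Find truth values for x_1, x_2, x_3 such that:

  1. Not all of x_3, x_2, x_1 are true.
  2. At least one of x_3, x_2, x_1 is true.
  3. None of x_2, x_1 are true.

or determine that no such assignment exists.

x_1=F, x_2=F, x_3=T

  (1) {x_3, x_2, x_1}: 1/3 true — not all ✓
  (2) {x_3, x_2, x_1}: 1 true — at least one ✓
  (3) {x_2, x_1}: 0 true — none ✓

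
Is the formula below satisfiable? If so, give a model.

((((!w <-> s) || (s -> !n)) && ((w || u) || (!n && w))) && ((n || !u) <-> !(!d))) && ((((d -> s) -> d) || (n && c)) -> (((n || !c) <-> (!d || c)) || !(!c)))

u=F, d=T, s=T, c=T, n=F, w=T

  (((!w <-> s) || (s -> !n)) && ((w || u) || (!n && w))) && ((n || !u) <-> !(!d)) = True
    ((!w <-> s) || (s -> !n)) && ((w || u) || (!n && w)) = True
      (!w <-> s) || (s -> !n) = True
        !w <-> s = False
          !w = False
        s -> !n = True
          !n = True
      (w || u) || (!n && w) = True
        w || u = True
        !n && w = True
          !n = True
    (n || !u) <-> !(!d) = True
      n || !u = True
        !u = True
      !(!d) = True
        !d = False
  (((d -> s) -> d) || (n && c)) -> (((n || !c) <-> (!d || c)) || !(!c)) = True
    ((d -> s) -> d) || (n && c) = True
      (d -> s) -> d = True
        d -> s = True
      n && c = False
    ((n || !c) <-> (!d || c)) || !(!c) = True
      (n || !c) <-> (!d || c) = False
        n || !c = False
          !c = False
        !d || c = True
          !d = False
      !(!c) = True
        !c = False
Both conjuncts True, so the formula holds.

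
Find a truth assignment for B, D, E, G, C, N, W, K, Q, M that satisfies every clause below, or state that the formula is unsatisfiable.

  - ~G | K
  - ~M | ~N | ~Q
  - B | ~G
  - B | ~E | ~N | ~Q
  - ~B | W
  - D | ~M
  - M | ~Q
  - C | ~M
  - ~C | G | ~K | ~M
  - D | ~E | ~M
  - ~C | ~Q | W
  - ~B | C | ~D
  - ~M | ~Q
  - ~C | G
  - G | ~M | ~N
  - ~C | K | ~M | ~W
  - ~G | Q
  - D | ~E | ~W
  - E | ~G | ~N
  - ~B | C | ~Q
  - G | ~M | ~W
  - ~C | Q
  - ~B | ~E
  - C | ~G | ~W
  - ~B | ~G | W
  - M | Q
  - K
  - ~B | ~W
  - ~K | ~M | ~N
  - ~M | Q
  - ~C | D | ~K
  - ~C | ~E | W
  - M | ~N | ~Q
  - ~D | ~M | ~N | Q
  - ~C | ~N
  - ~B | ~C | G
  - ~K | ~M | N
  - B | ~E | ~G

Unsatisfiable

Case Q = True:
  (M | ~Q) forces M = True.
  Clause (~M | ~Q) is falsified — contradiction.
Case Q = False:
  (~G | Q) forces G = False.
  (~C | G) forces C = False.
  (C | ~M) forces M = False.
  Clause (M | Q) is falsified — contradiction.
Both cases fail, so the formula is unsatisfiable.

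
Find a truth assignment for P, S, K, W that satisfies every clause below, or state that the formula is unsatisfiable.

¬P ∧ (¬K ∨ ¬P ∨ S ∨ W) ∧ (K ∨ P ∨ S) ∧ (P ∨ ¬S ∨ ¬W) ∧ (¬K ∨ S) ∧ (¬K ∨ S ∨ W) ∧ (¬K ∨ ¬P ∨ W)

Unit clause (¬P) forces P = False.
Set S = True.
  then (P ∨ ¬S ∨ ¬W) forces W = False.
Set K = False.
Check each clause:
  (¬P): ¬P holds.
  (¬K ∨ ¬P ∨ S ∨ W): ¬K holds.
  (K ∨ P ∨ S): S holds.
  (P ∨ ¬S ∨ ¬W): ¬W holds.
  (¬K ∨ S): ¬K holds.
  (¬K ∨ S ∨ W): ¬K holds.
  (¬K ∨ ¬P ∨ W): ¬K holds.
All clauses satisfied.

P=F, S=T, K=F, W=F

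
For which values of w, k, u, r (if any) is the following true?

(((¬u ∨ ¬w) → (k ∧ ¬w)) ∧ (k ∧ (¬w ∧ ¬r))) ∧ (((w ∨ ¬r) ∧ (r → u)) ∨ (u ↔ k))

w: False; k: True; u: True; r: False

  ((¬u ∨ ¬w) → (k ∧ ¬w)) ∧ (k ∧ (¬w ∧ ¬r)) = True
    (¬u ∨ ¬w) → (k ∧ ¬w) = True
      ¬u ∨ ¬w = True
        ¬u = False
        ¬w = True
      k ∧ ¬w = True
        ¬w = True
    k ∧ (¬w ∧ ¬r) = True
      ¬w ∧ ¬r = True
        ¬w = True
        ¬r = True
  ((w ∨ ¬r) ∧ (r → u)) ∨ (u ↔ k) = True
    (w ∨ ¬r) ∧ (r → u) = True
      w ∨ ¬r = True
        ¬r = True
      r → u = True
    u ↔ k = True
Both conjuncts True, so the formula holds.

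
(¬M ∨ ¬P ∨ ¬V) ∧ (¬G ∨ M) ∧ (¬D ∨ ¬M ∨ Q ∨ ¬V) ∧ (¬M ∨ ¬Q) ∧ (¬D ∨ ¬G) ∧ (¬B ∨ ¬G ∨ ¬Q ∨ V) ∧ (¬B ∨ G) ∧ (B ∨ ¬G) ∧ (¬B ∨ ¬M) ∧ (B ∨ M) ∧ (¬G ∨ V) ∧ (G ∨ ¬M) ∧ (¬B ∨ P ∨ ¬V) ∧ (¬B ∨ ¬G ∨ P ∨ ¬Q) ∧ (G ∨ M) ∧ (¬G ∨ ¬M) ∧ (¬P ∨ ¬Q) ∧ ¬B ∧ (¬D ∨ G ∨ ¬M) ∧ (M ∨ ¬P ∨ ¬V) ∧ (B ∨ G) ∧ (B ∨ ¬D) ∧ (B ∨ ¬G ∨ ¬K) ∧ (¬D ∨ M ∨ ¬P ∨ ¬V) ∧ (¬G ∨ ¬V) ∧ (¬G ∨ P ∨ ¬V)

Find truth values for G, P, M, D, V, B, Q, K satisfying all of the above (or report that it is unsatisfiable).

Unsatisfiable — no assignment works.

Case B = True:
  Clause (¬B) is falsified — contradiction.
Case B = False:
  (B ∨ ¬G) forces G = False.
  Clause (B ∨ G) is falsified — contradiction.
Both cases fail, so the formula is unsatisfiable.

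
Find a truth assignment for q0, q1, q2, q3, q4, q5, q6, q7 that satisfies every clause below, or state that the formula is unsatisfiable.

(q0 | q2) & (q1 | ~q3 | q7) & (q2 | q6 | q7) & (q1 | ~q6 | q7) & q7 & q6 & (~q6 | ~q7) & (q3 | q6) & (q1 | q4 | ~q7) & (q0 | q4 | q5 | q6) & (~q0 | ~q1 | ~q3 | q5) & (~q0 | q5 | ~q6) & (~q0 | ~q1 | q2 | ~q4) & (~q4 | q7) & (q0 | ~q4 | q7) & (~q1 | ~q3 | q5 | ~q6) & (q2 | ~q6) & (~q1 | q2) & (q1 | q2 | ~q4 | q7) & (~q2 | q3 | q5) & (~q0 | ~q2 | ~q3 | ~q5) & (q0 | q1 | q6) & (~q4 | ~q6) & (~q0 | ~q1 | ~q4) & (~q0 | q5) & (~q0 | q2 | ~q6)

No satisfying assignment exists.

Case q6 = True:
  (q7) forces q7 = True.
  Clause (~q6 | ~q7) is falsified — contradiction.
Case q6 = False:
  Clause (q6) is falsified — contradiction.
Both cases fail, so the formula is unsatisfiable.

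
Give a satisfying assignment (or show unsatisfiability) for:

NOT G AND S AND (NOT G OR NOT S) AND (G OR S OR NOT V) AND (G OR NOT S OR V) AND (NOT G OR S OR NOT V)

G = False; V = True; S = True

Unit clause (NOT G) forces G = False.
Unit clause (S) forces S = True.
In (G OR NOT S OR V) only V is left, so V = True.
Check each clause:
  (NOT G): NOT G holds.
  (S): S holds.
  (NOT G OR NOT S): NOT G holds.
  (G OR S OR NOT V): S holds.
  (G OR NOT S OR V): V holds.
  (NOT G OR S OR NOT V): NOT G holds.
All clauses satisfied.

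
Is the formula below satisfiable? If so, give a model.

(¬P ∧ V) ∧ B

B=T, P=F, V=T

  ¬P ∧ V = True
    ¬P = True
Both conjuncts True, so the formula holds.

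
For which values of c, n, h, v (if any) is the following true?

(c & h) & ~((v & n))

c = True, n = True, h = True, v = False

  c & h = True
  ~((v & n)) = True
    v & n = False
Both conjuncts True, so the formula holds.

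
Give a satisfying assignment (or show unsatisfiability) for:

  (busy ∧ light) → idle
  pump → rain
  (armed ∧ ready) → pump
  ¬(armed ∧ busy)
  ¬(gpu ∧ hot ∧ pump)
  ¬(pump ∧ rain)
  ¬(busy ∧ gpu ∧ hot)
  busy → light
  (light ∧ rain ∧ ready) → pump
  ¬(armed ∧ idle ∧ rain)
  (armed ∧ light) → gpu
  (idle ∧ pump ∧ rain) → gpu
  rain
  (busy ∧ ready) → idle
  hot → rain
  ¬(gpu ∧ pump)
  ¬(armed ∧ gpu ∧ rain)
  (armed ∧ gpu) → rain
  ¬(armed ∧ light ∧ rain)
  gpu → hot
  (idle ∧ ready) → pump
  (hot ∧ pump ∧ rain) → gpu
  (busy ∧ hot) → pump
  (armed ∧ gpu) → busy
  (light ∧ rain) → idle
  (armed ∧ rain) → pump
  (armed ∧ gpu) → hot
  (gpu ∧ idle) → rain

ready = False, pump = False, rain = True, idle = False, hot = True, gpu = True, armed = False, light = False, busy = False

Unit clause (rain) forces rain = True.
In (¬pump ∨ ¬rain) only ¬pump is left, so pump = False.
In (¬armed ∨ pump ∨ ¬rain) only ¬armed is left, so armed = False.
Set ready = False.
Set idle = False.
  then (idle ∨ ¬light ∨ ¬rain) forces light = False.
  then (¬busy ∨ light) forces busy = False.
Set hot = True.
Set gpu = True.
All clauses satisfied.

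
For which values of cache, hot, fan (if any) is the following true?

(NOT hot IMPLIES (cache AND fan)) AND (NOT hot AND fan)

cache=T, hot=F, fan=T

  NOT hot IMPLIES (cache AND fan) = True
    NOT hot = True
    cache AND fan = True
  NOT hot AND fan = True
    NOT hot = True
Both conjuncts True, so the formula holds.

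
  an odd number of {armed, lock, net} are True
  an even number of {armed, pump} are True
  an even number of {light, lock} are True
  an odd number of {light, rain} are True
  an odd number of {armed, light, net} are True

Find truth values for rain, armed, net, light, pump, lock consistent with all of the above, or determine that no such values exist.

rain: True, armed: True, net: False, light: False, pump: True, lock: False

{armed, lock, net}: 1 true → odd ✓
{armed, pump}: 2 true → even ✓
{light, lock}: 0 true → even ✓
{light, rain}: 1 true → odd ✓
{armed, light, net}: 1 true → odd ✓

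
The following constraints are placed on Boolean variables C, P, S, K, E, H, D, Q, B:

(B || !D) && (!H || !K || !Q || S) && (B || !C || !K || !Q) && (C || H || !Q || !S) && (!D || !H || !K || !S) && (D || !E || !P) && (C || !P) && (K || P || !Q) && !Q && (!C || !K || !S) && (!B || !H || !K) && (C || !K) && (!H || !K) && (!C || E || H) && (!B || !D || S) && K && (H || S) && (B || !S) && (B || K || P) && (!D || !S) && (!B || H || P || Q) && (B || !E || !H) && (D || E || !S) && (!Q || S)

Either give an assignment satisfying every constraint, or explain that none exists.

Case K = True:
  (!Q) forces Q = False.
  (C || !K) forces C = True.
  (!C || !K || !S) forces S = False.
  (!H || !K) forces H = False.
  Clause (H || S) is falsified — contradiction.
Case K = False:
  Clause (K) is falsified — contradiction.
Both cases fail, so the formula is unsatisfiable.

The formula is unsatisfiable.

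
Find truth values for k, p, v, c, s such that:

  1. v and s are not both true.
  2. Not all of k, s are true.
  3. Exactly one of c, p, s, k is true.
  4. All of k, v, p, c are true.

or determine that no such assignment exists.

Case p = True:
  (3) with p=T forces c = False.
  Constraint (4) is violated (c=F) — contradiction.
Case p = False:
  Constraint (4) is violated (p=F) — contradiction.
Both cases fail — unsatisfiable.

Unsatisfiable — no assignment works.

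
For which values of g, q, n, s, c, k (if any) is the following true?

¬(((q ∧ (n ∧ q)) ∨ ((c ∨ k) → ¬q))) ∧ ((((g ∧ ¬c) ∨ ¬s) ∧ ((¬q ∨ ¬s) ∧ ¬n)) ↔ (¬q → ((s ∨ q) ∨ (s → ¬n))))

g=F; q=T; n=F; s=F; c=T; k=T

  ¬(((q ∧ (n ∧ q)) ∨ ((c ∨ k) → ¬q))) = True
    (q ∧ (n ∧ q)) ∨ ((c ∨ k) → ¬q) = False
      q ∧ (n ∧ q) = False
        n ∧ q = False
      (c ∨ k) → ¬q = False
        c ∨ k = True
        ¬q = False
  (((g ∧ ¬c) ∨ ¬s) ∧ ((¬q ∨ ¬s) ∧ ¬n)) ↔ (¬q → ((s ∨ q) ∨ (s → ¬n))) = True
    ((g ∧ ¬c) ∨ ¬s) ∧ ((¬q ∨ ¬s) ∧ ¬n) = True
      (g ∧ ¬c) ∨ ¬s = True
        g ∧ ¬c = False
          ¬c = False
        ¬s = True
      (¬q ∨ ¬s) ∧ ¬n = True
        ¬q ∨ ¬s = True
          ¬q = False
          ¬s = True
        ¬n = True
    ¬q → ((s ∨ q) ∨ (s → ¬n)) = True
      ¬q = False
      (s ∨ q) ∨ (s → ¬n) = True
        s ∨ q = True
        s → ¬n = True
          ¬n = True
Both conjuncts True, so the formula holds.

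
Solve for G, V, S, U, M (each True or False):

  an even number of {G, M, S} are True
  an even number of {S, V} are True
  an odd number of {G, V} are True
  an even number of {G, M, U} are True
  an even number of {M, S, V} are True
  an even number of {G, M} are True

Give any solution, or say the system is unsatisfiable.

Adding constraints 1, 3, 5 mod 2: every variable appears an even number of times on the left, so the left side is 0.
But the right sides sum to 1 (mod 2). 0 ≠ 1 — the system is inconsistent.

The formula is unsatisfiable.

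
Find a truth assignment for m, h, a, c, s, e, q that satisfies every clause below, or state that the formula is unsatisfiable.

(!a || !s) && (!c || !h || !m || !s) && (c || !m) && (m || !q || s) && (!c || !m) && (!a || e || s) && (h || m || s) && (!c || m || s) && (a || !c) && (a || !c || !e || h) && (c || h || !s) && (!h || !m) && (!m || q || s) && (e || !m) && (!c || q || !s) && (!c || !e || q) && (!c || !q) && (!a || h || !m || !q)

Try m = True:
  (c || !m) forces c = True.
  clause (!c || !m) is falsified — backtrack.
So m = False.
Set h = True.
Set a = False.
  then (a || !c) forces c = False.
Set s = False.
  then (m || !q || s) forces q = False.
Set e = False.
All clauses satisfied.

m=F, h=T, a=F, c=F, s=F, e=F, q=F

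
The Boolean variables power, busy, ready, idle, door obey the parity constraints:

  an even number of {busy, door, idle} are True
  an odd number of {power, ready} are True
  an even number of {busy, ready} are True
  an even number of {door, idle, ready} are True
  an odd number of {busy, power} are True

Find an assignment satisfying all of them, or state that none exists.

power = True, busy = False, ready = False, idle = False, door = False

{busy, door, idle}: 0 true → even ✓
{power, ready}: 1 true → odd ✓
{busy, ready}: 0 true → even ✓
{door, idle, ready}: 0 true → even ✓
{busy, power}: 1 true → odd ✓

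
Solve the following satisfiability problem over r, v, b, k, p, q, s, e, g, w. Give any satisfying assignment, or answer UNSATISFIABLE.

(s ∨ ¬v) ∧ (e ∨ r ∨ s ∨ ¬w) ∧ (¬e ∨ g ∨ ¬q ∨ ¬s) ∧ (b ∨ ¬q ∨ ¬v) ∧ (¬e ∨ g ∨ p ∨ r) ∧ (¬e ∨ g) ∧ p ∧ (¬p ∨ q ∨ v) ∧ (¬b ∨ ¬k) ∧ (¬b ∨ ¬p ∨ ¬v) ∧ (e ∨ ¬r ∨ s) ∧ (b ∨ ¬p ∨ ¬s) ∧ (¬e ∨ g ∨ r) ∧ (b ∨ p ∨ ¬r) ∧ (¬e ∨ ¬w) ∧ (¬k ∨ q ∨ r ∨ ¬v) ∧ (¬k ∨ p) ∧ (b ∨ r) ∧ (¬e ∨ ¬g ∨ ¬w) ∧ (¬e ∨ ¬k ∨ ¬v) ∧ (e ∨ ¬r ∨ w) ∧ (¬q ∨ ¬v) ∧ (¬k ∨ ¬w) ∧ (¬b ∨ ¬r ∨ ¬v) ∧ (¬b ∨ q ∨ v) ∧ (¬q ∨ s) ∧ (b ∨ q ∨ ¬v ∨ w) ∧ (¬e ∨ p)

r = False, v = False, b = True, k = False, p = True, q = True, s = True, e = False, g = False, w = True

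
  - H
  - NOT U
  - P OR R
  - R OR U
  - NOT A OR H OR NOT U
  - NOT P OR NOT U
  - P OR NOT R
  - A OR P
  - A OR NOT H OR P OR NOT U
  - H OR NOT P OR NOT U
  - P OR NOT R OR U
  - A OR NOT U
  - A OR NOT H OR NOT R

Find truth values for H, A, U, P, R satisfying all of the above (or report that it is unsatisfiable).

Unit clause (H) forces H = True.
Unit clause (NOT U) forces U = False.
In (R OR U) only R is left, so R = True.
In (P OR NOT R) only P is left, so P = True.
In (A OR NOT H OR NOT R) only A is left, so A = True.
All clauses satisfied.

H=T; A=T; U=F; P=T; R=T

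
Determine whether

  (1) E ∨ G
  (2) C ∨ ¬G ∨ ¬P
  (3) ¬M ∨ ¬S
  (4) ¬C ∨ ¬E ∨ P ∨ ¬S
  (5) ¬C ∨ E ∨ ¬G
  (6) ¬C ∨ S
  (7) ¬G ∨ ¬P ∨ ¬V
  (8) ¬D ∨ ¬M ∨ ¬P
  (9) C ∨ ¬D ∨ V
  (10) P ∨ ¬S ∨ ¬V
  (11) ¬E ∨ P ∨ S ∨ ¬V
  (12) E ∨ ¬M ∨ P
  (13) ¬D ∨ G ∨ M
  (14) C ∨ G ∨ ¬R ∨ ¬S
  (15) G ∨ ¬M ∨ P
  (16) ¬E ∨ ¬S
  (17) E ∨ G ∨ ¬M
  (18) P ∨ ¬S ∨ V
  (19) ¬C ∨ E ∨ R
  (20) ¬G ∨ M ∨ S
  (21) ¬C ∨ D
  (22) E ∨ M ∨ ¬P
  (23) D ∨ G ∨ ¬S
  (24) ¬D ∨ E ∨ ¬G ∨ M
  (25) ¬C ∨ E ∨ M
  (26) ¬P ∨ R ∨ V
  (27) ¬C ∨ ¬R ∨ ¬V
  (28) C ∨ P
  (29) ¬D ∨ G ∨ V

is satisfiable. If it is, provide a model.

Set D = False.
  then (¬C ∨ D) forces C = False.
  then (C ∨ P) forces P = True.
  then (C ∨ ¬G ∨ ¬P) forces G = False.
  then (D ∨ G ∨ ¬S) forces S = False.
  then (E ∨ G) forces E = True.
Set M = False.
Set V = False.
  then (¬P ∨ R ∨ V) forces R = True.
All clauses satisfied.

D=F, S=F, M=F, V=F, P=T, R=T, G=F, C=F, E=T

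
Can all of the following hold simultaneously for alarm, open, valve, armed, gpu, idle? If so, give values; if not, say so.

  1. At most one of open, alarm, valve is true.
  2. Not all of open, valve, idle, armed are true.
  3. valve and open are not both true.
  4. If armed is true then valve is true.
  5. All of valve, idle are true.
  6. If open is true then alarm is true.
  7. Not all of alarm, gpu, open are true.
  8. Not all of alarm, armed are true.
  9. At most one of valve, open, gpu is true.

alarm = False; open = False; valve = True; armed = False; gpu = False; idle = True

  (1) {open, alarm, valve}: 1 true — at most one ✓
  (2) {open, valve, idle, armed}: 2/4 true — not all ✓
  (3) valve=T, open=F — not both ✓
  (4) armed=F ⇒ valve: vacuous ✓
  (5) {valve, idle}: all 2 true ✓
  (6) open=F ⇒ alarm: vacuous ✓
  (7) {alarm, gpu, open}: 0/3 true — not all ✓
  (8) {alarm, armed}: 0/2 true — not all ✓
  (9) {valve, open, gpu}: 1 true — at most one ✓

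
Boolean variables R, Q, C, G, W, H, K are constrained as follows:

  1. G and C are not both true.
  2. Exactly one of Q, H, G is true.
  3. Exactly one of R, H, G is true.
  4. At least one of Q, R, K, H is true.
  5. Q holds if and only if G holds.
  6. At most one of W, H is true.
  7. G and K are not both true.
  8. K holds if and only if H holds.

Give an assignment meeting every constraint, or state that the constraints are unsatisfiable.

R=F, Q=F, C=T, G=F, W=F, H=T, K=T

  (1) G=F, C=T — not both ✓
  (2) {Q, H, G}: 1 true — exactly one ✓
  (3) {R, H, G}: 1 true — exactly one ✓
  (4) {Q, R, K, H}: 2 true — at least one ✓
  (5) Q=F, G=F — same ✓
  (6) {W, H}: 1 true — at most one ✓
  (7) G=F, K=T — not both ✓
  (8) K=T, H=T — same ✓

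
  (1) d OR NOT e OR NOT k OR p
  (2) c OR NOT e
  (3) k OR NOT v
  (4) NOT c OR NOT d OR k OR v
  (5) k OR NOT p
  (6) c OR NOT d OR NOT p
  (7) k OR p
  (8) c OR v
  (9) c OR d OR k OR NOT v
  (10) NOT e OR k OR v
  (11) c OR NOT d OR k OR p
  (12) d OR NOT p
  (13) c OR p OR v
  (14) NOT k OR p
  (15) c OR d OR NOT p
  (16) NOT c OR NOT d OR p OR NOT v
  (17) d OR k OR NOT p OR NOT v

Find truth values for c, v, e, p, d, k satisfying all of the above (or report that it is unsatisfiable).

c = True; v = True; e = False; p = True; d = True; k = True

Set c = True.
Set v = True.
  then (k OR NOT v) forces k = True.
  then (NOT k OR p) forces p = True.
  then (d OR NOT p) forces d = True.
Set e = False.
All clauses satisfied.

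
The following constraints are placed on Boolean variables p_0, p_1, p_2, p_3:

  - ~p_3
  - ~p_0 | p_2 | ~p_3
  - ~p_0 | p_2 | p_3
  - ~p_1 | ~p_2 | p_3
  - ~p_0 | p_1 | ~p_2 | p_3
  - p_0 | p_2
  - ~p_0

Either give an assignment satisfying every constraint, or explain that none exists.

p_0: False, p_1: False, p_2: True, p_3: False

Unit clause (~p_3) forces p_3 = False.
Unit clause (~p_0) forces p_0 = False.
In (p_0 | p_2) only p_2 is left, so p_2 = True.
In (~p_1 | ~p_2 | p_3) only ~p_1 is left, so p_1 = False.
Check each clause:
  (~p_3): ~p_3 holds.
  (~p_0 | p_2 | ~p_3): ~p_0 holds.
  (~p_0 | p_2 | p_3): ~p_0 holds.
  (~p_1 | ~p_2 | p_3): ~p_1 holds.
  (~p_0 | p_1 | ~p_2 | p_3): ~p_0 holds.
  (p_0 | p_2): p_2 holds.
  (~p_0): ~p_0 holds.
All clauses satisfied.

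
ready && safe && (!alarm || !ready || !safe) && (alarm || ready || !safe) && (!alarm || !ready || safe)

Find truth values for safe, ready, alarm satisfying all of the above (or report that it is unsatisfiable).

Unit clause (ready) forces ready = True.
Unit clause (safe) forces safe = True.
In (!alarm || !ready || !safe) only !alarm is left, so alarm = False.
Check each clause:
  (ready): ready holds.
  (safe): safe holds.
  (!alarm || !ready || !safe): !alarm holds.
  (alarm || ready || !safe): ready holds.
  (!alarm || !ready || safe): !alarm holds.
All clauses satisfied.

safe = True, ready = True, alarm = False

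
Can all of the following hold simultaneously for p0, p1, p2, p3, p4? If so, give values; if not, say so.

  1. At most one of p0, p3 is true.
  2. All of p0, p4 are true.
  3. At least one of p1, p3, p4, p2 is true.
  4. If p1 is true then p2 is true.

p0: True; p1: False; p2: False; p3: False; p4: True

  (1) {p0, p3}: 1 true — at most one ✓
  (2) {p0, p4}: all 2 true ✓
  (3) {p1, p3, p4, p2}: 1 true — at least one ✓
  (4) p1=F ⇒ p2: vacuous ✓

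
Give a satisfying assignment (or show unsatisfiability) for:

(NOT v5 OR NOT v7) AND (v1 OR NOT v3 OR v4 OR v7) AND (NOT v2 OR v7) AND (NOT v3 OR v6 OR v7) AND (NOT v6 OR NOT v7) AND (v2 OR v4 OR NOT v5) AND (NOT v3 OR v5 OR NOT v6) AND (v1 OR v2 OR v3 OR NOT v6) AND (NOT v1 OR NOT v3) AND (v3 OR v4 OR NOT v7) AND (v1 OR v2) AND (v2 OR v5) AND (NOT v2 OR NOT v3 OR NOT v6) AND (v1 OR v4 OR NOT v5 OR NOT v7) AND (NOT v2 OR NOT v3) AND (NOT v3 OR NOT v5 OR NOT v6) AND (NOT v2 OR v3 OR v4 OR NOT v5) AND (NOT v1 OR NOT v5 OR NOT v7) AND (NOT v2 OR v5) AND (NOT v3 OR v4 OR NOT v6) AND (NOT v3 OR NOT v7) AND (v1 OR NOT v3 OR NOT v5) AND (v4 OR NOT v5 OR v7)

Try v1 = False:
  (v1 OR v2) forces v2 = True.
  (NOT v2 OR v7) forces v7 = True.
  (NOT v5 OR NOT v7) forces v5 = False.
  clause (NOT v2 OR v5) is falsified — backtrack.
So v1 = True.
  then (NOT v1 OR NOT v3) forces v3 = False.
Set v2 = False.
  then (v2 OR v5) forces v5 = True.
  then (NOT v1 OR NOT v5 OR NOT v7) forces v7 = False.
  then (v4 OR NOT v5 OR v7) forces v4 = True.
Set v6 = True.
All clauses satisfied.

v1=T, v2=F, v3=F, v4=T, v5=T, v6=T, v7=F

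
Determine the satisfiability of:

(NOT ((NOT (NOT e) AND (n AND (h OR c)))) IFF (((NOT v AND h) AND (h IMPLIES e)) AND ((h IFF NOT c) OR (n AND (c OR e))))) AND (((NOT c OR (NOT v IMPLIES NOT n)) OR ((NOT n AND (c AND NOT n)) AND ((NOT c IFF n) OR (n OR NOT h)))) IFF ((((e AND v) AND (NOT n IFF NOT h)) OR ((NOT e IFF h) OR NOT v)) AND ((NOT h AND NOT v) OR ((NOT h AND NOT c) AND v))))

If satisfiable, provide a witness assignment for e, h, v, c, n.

Unsatisfiable

Case v = True: the formula simplifies to (NOT (NOT e) AND (n AND (h OR c))) AND (((e AND (NOT n IFF NOT h)) OR (NOT e IFF h)) AND (NOT h AND NOT c)).
  h = True: the conjunct NOT h is False.
  h = False: simplifies to (NOT (NOT e) AND (n AND c)) AND (((e AND NOT n) OR e) AND NOT c).
    c = True: the conjunct NOT c is False.
    c = False: the conjunct c is False.
Case v = False: the formula simplifies to (NOT ((NOT (NOT e) AND (n AND (h OR c)))) IFF ((h AND (h IMPLIES e)) AND ((h IFF NOT c) OR (n AND (c OR e))))) AND (((NOT c OR NOT n) OR ((NOT n AND (c AND NOT n)) AND ((NOT c IFF n) OR (n OR NOT h)))) IFF NOT h).
  n = True: simplifies to (NOT ((NOT (NOT e) AND (h OR c))) IFF ((h AND (h IMPLIES e)) AND ((h IFF NOT c) OR (c OR e)))) AND (NOT c IFF NOT h).
    h = True: simplifies to (NOT (NOT (NOT e)) IFF (e AND (NOT c OR (c OR e)))) AND c.
      e = True: the conjunct NOT (NOT (NOT e)) IFF (e AND (NOT c OR (c OR e))) becomes NOT True IFF (True AND True) = False.
      e = False: the conjunct NOT (NOT (NOT e)) IFF (e AND (NOT c OR (c OR e))) becomes NOT False IFF (False AND (NOT c OR c)) = False.
    h = False: simplifies to (NOT (NOT e) AND c) AND NOT c.
      c = True: the conjunct NOT c is False.
      c = False: the conjunct c is False.
  n = False: simplifies to ((h AND (h IMPLIES e)) AND (h IFF NOT c)) AND NOT h.
    h = True: the conjunct NOT h is False.
    h = False: the conjunct h is False.
Both cases fail — unsatisfiable.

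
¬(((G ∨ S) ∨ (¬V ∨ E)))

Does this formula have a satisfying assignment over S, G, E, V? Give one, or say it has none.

S = False, G = False, E = False, V = True

  ¬(((G ∨ S) ∨ (¬V ∨ E))) = True
    (G ∨ S) ∨ (¬V ∨ E) = False
      G ∨ S = False
      ¬V ∨ E = False
        ¬V = False
The formula evaluates to True.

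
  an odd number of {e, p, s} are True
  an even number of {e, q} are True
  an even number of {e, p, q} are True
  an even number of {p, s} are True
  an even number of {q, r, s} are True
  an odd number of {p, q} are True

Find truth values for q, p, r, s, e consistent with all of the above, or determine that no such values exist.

q = True, p = False, r = True, s = False, e = True

{e, p, s}: 1 true → odd ✓
{e, q}: 2 true → even ✓
{e, p, q}: 2 true → even ✓
{p, s}: 0 true → even ✓
{q, r, s}: 2 true → even ✓
{p, q}: 1 true → odd ✓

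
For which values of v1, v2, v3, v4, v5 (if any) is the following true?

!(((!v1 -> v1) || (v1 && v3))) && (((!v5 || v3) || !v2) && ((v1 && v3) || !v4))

v1: False, v2: True, v3: True, v4: False, v5: False

  !(((!v1 -> v1) || (v1 && v3))) = True
    (!v1 -> v1) || (v1 && v3) = False
      !v1 -> v1 = False
        !v1 = True
      v1 && v3 = False
  ((!v5 || v3) || !v2) && ((v1 && v3) || !v4) = True
    (!v5 || v3) || !v2 = True
      !v5 || v3 = True
        !v5 = True
      !v2 = False
    (v1 && v3) || !v4 = True
      v1 && v3 = False
      !v4 = True
Both conjuncts True, so the formula holds.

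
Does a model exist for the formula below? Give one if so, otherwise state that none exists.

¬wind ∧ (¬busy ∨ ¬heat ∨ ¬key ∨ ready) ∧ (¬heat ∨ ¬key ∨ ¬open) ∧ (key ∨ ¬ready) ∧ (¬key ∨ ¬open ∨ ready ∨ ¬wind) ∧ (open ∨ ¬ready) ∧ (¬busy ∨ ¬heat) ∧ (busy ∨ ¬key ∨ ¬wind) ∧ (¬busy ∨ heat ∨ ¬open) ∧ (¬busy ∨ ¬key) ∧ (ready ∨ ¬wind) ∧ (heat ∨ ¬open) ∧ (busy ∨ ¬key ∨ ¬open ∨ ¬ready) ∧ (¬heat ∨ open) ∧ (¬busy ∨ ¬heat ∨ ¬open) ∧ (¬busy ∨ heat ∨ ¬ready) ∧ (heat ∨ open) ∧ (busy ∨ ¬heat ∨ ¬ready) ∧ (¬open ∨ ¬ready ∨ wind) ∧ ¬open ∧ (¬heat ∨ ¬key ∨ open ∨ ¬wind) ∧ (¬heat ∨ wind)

No satisfying assignment exists.

Case wind = True:
  Clause (¬wind) is falsified — contradiction.
Case wind = False:
  (¬open) forces open = False.
  (open ∨ ¬ready) forces ready = False.
  (¬heat ∨ open) forces heat = False.
  Clause (heat ∨ open) is falsified — contradiction.
Both cases fail, so the formula is unsatisfiable.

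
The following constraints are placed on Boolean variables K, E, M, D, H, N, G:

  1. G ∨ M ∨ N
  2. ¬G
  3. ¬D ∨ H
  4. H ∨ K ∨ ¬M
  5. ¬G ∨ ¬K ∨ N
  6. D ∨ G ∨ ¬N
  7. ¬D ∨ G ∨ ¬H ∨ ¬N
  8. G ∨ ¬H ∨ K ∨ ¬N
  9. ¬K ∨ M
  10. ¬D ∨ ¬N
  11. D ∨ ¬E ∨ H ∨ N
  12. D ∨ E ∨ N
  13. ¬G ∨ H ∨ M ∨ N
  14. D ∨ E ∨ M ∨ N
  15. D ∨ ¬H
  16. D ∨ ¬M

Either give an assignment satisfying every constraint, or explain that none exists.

K = False; E = False; M = True; D = True; H = True; N = False; G = False

Unit clause (¬G) forces G = False.
Set K = False.
Set E = False.
Try M = False:
  (G ∨ M ∨ N) forces N = True.
  (D ∨ G ∨ ¬N) forces D = True.
  clause (¬D ∨ ¬N) is falsified — backtrack.
So M = True.
  then (H ∨ K ∨ ¬M) forces H = True.
  then (G ∨ ¬H ∨ K ∨ ¬N) forces N = False.
  then (D ∨ E ∨ N) forces D = True.
All clauses satisfied.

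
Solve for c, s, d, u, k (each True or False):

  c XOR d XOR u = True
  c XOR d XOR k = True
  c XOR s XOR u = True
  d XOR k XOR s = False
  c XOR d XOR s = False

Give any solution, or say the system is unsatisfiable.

c=F, s=T, d=T, u=F, k=F

c XOR d XOR u = F XOR T XOR F = True ✓
c XOR d XOR k = F XOR T XOR F = True ✓
c XOR s XOR u = F XOR T XOR F = True ✓
d XOR k XOR s = T XOR F XOR T = False ✓
c XOR d XOR s = F XOR T XOR T = False ✓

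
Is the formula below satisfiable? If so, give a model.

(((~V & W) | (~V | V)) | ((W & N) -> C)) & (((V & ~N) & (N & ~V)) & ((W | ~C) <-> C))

UNSATISFIABLE

Case N = True: the conjunct ~N is False.
Case N = False: the conjunct N is False.
Both cases fail — unsatisfiable.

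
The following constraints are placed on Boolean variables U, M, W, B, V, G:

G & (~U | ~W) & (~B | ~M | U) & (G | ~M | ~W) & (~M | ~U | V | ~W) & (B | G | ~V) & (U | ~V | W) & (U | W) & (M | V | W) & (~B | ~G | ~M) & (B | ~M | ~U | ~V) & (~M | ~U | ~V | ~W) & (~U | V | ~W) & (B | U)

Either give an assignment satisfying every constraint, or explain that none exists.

Unit clause (G) forces G = True.
Set U = False.
  then (U | W) forces W = True.
  then (B | U) forces B = True.
  then (~B | ~M | U) forces M = False.
Set V = False.
All clauses satisfied.

U = False; M = False; W = True; B = True; V = False; G = True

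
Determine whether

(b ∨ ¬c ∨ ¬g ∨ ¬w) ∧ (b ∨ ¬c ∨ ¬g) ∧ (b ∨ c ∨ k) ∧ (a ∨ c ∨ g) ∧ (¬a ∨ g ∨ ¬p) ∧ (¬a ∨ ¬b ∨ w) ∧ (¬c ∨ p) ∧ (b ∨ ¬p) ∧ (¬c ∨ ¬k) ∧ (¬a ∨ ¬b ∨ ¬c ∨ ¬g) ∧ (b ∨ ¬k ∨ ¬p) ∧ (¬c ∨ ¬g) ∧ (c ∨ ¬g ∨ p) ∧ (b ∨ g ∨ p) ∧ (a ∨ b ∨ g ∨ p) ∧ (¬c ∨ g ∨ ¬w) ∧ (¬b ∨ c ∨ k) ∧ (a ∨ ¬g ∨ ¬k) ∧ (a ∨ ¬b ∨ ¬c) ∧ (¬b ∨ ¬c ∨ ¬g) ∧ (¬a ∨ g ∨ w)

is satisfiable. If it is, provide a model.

g=T; a=T; w=T; p=T; c=F; b=T; k=T

Set g = True.
  then (¬c ∨ ¬g) forces c = False.
  then (c ∨ ¬g ∨ p) forces p = True.
  then (b ∨ ¬p) forces b = True.
  then (¬b ∨ c ∨ k) forces k = True.
  then (a ∨ ¬g ∨ ¬k) forces a = True.
  then (¬a ∨ ¬b ∨ w) forces w = True.
All clauses satisfied.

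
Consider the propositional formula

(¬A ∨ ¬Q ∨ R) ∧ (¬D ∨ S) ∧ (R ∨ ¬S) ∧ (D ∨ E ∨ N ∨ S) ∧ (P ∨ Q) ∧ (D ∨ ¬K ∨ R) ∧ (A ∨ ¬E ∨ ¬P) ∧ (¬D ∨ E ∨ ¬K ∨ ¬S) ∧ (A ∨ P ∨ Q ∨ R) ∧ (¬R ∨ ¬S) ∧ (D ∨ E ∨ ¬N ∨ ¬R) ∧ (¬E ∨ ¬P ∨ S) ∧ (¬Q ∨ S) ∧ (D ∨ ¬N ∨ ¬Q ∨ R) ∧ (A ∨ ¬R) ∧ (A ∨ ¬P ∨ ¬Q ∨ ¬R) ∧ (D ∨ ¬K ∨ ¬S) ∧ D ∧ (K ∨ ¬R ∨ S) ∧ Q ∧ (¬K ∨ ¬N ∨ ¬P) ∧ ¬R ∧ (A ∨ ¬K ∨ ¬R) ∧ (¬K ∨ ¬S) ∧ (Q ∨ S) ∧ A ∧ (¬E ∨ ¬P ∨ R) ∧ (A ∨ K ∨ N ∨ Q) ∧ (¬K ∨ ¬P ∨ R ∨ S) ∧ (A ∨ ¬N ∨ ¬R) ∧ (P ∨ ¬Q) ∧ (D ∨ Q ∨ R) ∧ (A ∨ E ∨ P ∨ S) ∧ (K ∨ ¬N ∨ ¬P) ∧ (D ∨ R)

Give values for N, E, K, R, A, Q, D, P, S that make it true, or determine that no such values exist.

Unsatisfiable

Case R = True:
  Clause (¬R) is falsified — contradiction.
Case R = False:
  (R ∨ ¬S) forces S = False.
  (¬D ∨ S) forces D = False.
  Clause (D) is falsified — contradiction.
Both cases fail, so the formula is unsatisfiable.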